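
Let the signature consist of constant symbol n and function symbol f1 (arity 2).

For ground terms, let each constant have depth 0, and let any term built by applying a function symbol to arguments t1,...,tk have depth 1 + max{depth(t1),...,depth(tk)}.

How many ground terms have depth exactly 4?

651

If N_k denotes the number of depth-≤k ground terms, the 1 constant gives N_0 = 1, and each function symbol of arity r contributes N_{k-1}^r new terms at level k: N_k = 1 + N_{k-1}^2.
N_0 = 1
N_1 = 1 + 1^2 = 2
N_2 = 1 + 2^2 = 5
N_3 = 1 + 5^2 = 26
N_4 = 1 + 26^2 = 677
Terms of depth exactly 4: N_4 − N_3 = 677 − 26 = 651.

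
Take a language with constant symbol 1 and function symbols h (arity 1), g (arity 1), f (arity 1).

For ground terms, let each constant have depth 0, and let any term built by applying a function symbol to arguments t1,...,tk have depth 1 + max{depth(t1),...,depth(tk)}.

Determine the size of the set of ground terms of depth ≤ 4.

121

Let N_k count ground terms of depth at most k. Each non-constant term of depth ≤ k is some function symbol applied to depth-≤(k−1) arguments, giving N_k = 1 + N_{k-1} + N_{k-1} + N_{k-1}.
N_0 = 1
N_1 = 1 + 1 + 1 + 1 = 4
N_2 = 1 + 4 + 4 + 4 = 13
N_3 = 1 + 13 + 13 + 13 = 40
N_4 = 1 + 40 + 40 + 40 = 121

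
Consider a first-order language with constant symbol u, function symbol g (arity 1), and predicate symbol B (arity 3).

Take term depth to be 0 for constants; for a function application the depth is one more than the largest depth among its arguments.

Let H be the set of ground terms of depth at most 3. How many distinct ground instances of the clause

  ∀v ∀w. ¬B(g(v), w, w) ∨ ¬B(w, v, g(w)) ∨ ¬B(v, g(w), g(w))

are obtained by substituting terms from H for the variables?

16

Ground terms of depth ≤ 3:
  Write N_k for the number of ground terms of depth ≤ k. A term of depth ≤ k is either a constant or a function symbol applied to arguments of depth ≤ k−1, so N_k = 1 + N_{k-1}.
  N_0 = 1
  N_1 = 1 + 1 = 2
  N_2 = 1 + 2 = 3
  N_3 = 1 + 3 = 4
So there are 4 ground terms available for substitution.
Each of v, w ranges independently over the available ground terms, and distinct assignments produce distinct instances.
Number of ground instances = 4^2 = 16.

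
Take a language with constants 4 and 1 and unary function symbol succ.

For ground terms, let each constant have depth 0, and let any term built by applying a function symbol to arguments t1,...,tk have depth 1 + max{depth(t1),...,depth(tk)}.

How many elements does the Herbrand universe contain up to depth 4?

10

Let N_k = |{terms of depth ≤ k}|. Then N_0 = 2 and N_k = 2 + N_{k-1} for k ≥ 1 (one summand per function symbol, arity giving the exponent).
N_0 = 2
N_1 = 2 + 2 = 4
N_2 = 2 + 4 = 6
N_3 = 2 + 6 = 8
N_4 = 2 + 8 = 10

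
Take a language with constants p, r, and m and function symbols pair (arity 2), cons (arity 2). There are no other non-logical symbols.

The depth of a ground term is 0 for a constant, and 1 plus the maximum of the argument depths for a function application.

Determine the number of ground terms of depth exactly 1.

18

Let N_k = |{terms of depth ≤ k}|. Then N_0 = 3 and N_k = 3 + N_{k-1}^2 + N_{k-1}^2 for k ≥ 1 (one summand per function symbol, arity giving the exponent).
N_0 = 3
N_1 = 3 + 3^2 + 3^2 = 21
Terms of depth exactly 1: N_1 − N_0 = 21 − 3 = 18.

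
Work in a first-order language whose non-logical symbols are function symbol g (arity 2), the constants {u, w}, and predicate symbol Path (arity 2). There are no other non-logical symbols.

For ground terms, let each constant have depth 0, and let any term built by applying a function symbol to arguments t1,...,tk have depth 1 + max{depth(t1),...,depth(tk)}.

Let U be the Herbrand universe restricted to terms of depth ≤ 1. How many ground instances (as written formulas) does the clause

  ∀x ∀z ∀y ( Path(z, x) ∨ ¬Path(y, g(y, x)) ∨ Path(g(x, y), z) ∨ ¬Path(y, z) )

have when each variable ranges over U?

Ground terms of depth ≤ 1:
  Count level by level. With function symbols g/2, the terms of depth ≤ k are the 2 constants together with each function applied to depth-≤(k−1) tuples, so N_k = 2 + N_{k-1}^2.
  N_0 = 2
  N_1 = 2 + 2^2 = 6
  Explicitly: u, w, g(u, u), g(u, w), g(w, u), g(w, w).
So there are 6 ground terms available for substitution.
The body mentions every one of the 3 quantified variables; since ground terms form a free algebra, no two substitutions collapse to the same formula.
Number of ground instances = 6^3 = 216.

216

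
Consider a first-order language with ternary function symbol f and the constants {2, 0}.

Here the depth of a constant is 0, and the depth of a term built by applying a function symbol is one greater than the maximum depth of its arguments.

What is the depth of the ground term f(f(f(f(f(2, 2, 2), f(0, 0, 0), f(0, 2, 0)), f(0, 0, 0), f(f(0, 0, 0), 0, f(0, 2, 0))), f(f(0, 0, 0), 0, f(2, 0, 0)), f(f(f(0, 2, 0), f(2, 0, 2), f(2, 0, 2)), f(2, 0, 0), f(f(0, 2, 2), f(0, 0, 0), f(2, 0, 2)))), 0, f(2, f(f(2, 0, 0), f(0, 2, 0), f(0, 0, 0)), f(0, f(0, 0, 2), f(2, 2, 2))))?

depth(f(2, 2, 2)) = 1 + max(0, 0, 0) = 1
depth(f(0, 0, 0)) = 1 + max(0, 0, 0) = 1
depth(f(0, 2, 0)) = 1 + max(0, 0, 0) = 1
depth(f(f(2, 2, 2), f(0, 0, 0), f(0, 2, 0))) = 1 + max(1, 1, 1) = 2
depth(f(f(0, 0, 0), 0, f(0, 2, 0))) = 1 + max(1, 0, 1) = 2
depth(f(f(f(2, 2, 2), f(0, 0, 0), f(0, 2, 0)), f(0, 0, 0), f(f(0, 0, 0), 0, f(0, 2, 0)))) = 1 + max(2, 1, 2) = 3
depth(f(2, 0, 0)) = 1 + max(0, 0, 0) = 1
depth(f(f(0, 0, 0), 0, f(2, 0, 0))) = 1 + max(1, 0, 1) = 2
depth(f(2, 0, 2)) = 1 + max(0, 0, 0) = 1
depth(f(f(0, 2, 0), f(2, 0, 2), f(2, 0, 2))) = 1 + max(1, 1, 1) = 2
depth(f(0, 2, 2)) = 1 + max(0, 0, 0) = 1
depth(f(f(0, 2, 2), f(0, 0, 0), f(2, 0, 2))) = 1 + max(1, 1, 1) = 2
depth(f(f(f(0, 2, 0), f(2, 0, 2), f(2, 0, 2)), f(2, 0, 0), f(f(0, 2, 2), f(0, 0, 0), f(2, 0, 2)))) = 1 + max(2, 1, 2) = 3
depth(f(f(f(f(2, 2, 2), f(0, 0, 0), f(0, 2, 0)), f(0, 0, 0), f(f(0, 0, 0), 0, f(0, 2, 0))), f(f(0, 0, 0), 0, f(2, 0, 0)), f(f(f(0, 2, 0), f(2, 0, 2), f(2, 0, 2)), f(2, 0, 0), f(f(0, 2, 2), f(0, 0, 0), f(2, 0, 2))))) = 1 + max(3, 2, 3) = 4
depth(f(f(2, 0, 0), f(0, 2, 0), f(0, 0, 0))) = 1 + max(1, 1, 1) = 2
depth(f(0, 0, 2)) = 1 + max(0, 0, 0) = 1
depth(f(0, f(0, 0, 2), f(2, 2, 2))) = 1 + max(0, 1, 1) = 2
depth(f(2, f(f(2, 0, 0), f(0, 2, 0), f(0, 0, 0)), f(0, f(0, 0, 2), f(2, 2, 2)))) = 1 + max(0, 2, 2) = 3
depth(f(f(f(f(f(2, 2, 2), f(0, 0, 0), f(0, 2, 0)), f(0, 0, 0), f(f(0, 0, 0), 0, f(0, 2, 0))), f(f(0, 0, 0), 0, f(2, 0, 0)), f(f(f(0, 2, 0), f(2, 0, 2), f(2, 0, 2)), f(2, 0, 0), f(f(0, 2, 2), f(0, 0, 0), f(2, 0, 2)))), 0, f(2, f(f(2, 0, 0), f(0, 2, 0), f(0, 0, 0)), f(0, f(0, 0, 2), f(2, 2, 2))))) = 1 + max(4, 0, 3) = 5

5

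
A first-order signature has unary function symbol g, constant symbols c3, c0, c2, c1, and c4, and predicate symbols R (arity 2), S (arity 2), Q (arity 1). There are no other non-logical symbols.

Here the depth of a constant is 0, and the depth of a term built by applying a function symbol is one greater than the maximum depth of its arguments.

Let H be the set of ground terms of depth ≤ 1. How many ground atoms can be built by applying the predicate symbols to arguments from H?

First count ground terms of depth ≤ 1.
Let N_k count ground terms of depth at most k. Each non-constant term of depth ≤ k is some function symbol applied to depth-≤(k−1) arguments, giving N_k = 5 + N_{k-1}.
N_0 = 5
N_1 = 5 + 5 = 10
So |H| = 10.
A ground atom is a predicate applied to a tuple of terms from H, so the count is the sum over predicates of |H|^arity:
  R: 10^2 = 100;  S: 10^2 = 100;  Q: 10
Total ground atoms: 100 + 100 + 10 = 210.

210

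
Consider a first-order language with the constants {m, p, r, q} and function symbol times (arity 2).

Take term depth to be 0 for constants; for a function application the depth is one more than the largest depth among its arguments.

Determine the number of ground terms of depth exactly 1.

16

Let N_k = |{terms of depth ≤ k}|. Then N_0 = 4 and N_k = 4 + N_{k-1}^2 for k ≥ 1 (one summand per function symbol, arity giving the exponent).
N_0 = 4
N_1 = 4 + 4^2 = 20
Terms of depth exactly 1: N_1 − N_0 = 20 − 4 = 16.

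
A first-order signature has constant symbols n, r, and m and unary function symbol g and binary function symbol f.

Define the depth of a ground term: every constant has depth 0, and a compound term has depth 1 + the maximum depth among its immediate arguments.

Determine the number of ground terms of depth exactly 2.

Let N_k = |{terms of depth ≤ k}|. Then N_0 = 3 and N_k = 3 + N_{k-1} + N_{k-1}^2 for k ≥ 1 (one summand per function symbol, arity giving the exponent).
N_0 = 3
N_1 = 3 + 3 + 3^2 = 15
N_2 = 3 + 15 + 15^2 = 243
Terms of depth exactly 2: N_2 − N_1 = 243 − 15 = 228.

228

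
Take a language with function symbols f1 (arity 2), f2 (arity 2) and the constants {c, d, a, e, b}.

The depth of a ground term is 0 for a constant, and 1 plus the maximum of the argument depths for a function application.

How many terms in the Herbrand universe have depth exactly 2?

Let N_k = |{terms of depth ≤ k}|. Then N_0 = 5 and N_k = 5 + N_{k-1}^2 + N_{k-1}^2 for k ≥ 1 (one summand per function symbol, arity giving the exponent).
N_0 = 5
N_1 = 5 + 5^2 + 5^2 = 55
N_2 = 5 + 55^2 + 55^2 = 6055
Terms of depth exactly 2: N_2 − N_1 = 6055 − 55 = 6000.

6000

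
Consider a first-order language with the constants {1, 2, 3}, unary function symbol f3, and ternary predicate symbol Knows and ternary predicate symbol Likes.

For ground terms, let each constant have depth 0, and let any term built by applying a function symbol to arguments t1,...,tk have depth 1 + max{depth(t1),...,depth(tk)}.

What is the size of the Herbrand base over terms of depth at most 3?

First count ground terms of depth ≤ 3.
Write N_k for the number of ground terms of depth ≤ k. A term of depth ≤ k is either a constant or a function symbol applied to arguments of depth ≤ k−1, so N_k = 3 + N_{k-1}.
N_0 = 3
N_1 = 3 + 3 = 6
N_2 = 3 + 6 = 9
N_3 = 3 + 9 = 12
Explicitly: 1, 2, 3, f3(1), f3(2), f3(3), f3(f3(1)), f3(f3(2)), f3(f3(3)), f3(f3(f3(1))), f3(f3(f3(2))), f3(f3(f3(3))).
So |H| = 12.
Each predicate of arity r yields |H|^r ground atoms (one per choice of an r-tuple from H):
  Knows: 12^3 = 1728;  Likes: 12^3 = 1728
Total ground atoms: 1728 + 1728 = 3456.

3456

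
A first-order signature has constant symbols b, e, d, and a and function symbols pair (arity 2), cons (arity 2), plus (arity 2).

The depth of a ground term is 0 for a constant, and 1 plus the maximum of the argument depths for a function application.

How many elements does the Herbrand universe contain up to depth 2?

Write N_k for the number of ground terms of depth ≤ k. A term of depth ≤ k is either a constant or a function symbol applied to arguments of depth ≤ k−1, so N_k = 4 + N_{k-1}^2 + N_{k-1}^2 + N_{k-1}^2.
N_0 = 4
N_1 = 4 + 4^2 + 4^2 + 4^2 = 52
N_2 = 4 + 52^2 + 52^2 + 52^2 = 8116

8116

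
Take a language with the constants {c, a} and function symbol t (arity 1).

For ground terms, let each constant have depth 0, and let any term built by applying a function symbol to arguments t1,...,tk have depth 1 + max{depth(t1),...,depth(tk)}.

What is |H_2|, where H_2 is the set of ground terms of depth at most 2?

6

If N_k denotes the number of depth-≤k ground terms, the 2 constants give N_0 = 2, and each function symbol of arity r contributes N_{k-1}^r new terms at level k: N_k = 2 + N_{k-1}.
N_0 = 2
N_1 = 2 + 2 = 4
N_2 = 2 + 4 = 6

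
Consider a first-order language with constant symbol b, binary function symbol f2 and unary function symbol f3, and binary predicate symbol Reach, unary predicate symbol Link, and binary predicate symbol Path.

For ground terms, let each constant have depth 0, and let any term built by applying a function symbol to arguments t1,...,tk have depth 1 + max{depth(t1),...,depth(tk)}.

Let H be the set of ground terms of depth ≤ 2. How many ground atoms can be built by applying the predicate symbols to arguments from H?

351

First count ground terms of depth ≤ 2.
Write N_k for the number of ground terms of depth ≤ k. A term of depth ≤ k is either a constant or a function symbol applied to arguments of depth ≤ k−1, so N_k = 1 + N_{k-1}^2 + N_{k-1}.
N_0 = 1
N_1 = 1 + 1^2 + 1 = 3
N_2 = 1 + 3^2 + 3 = 13
So |H| = 13.
Ground atoms are formed by filling each argument slot of a predicate with a term from H, so an r-ary predicate gives |H|^r atoms:
  Reach: 13^2 = 169;  Link: 13;  Path: 13^2 = 169
Total ground atoms: 169 + 13 + 169 = 351.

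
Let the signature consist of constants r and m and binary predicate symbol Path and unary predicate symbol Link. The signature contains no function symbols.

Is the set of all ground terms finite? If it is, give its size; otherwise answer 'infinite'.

There are no function symbols, so every ground term is one of the 2 constants.
The Herbrand universe is {r, m}, which is finite with 2 elements.

2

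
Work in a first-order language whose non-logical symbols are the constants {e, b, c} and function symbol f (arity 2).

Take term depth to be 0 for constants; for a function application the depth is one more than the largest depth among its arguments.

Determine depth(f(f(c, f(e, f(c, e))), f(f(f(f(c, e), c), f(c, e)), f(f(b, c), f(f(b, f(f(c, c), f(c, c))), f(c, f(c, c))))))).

7

depth(f(c, e)) = 1 + max(0, 0) = 1
depth(f(e, f(c, e))) = 1 + max(0, 1) = 2
depth(f(c, f(e, f(c, e)))) = 1 + max(0, 2) = 3
depth(f(f(c, e), c)) = 1 + max(1, 0) = 2
depth(f(f(f(c, e), c), f(c, e))) = 1 + max(2, 1) = 3
depth(f(b, c)) = 1 + max(0, 0) = 1
depth(f(c, c)) = 1 + max(0, 0) = 1
depth(f(f(c, c), f(c, c))) = 1 + max(1, 1) = 2
depth(f(b, f(f(c, c), f(c, c)))) = 1 + max(0, 2) = 3
depth(f(c, f(c, c))) = 1 + max(0, 1) = 2
depth(f(f(b, f(f(c, c), f(c, c))), f(c, f(c, c)))) = 1 + max(3, 2) = 4
depth(f(f(b, c), f(f(b, f(f(c, c), f(c, c))), f(c, f(c, c))))) = 1 + max(1, 4) = 5
depth(f(f(f(f(c, e), c), f(c, e)), f(f(b, c), f(f(b, f(f(c, c), f(c, c))), f(c, f(c, c)))))) = 1 + max(3, 5) = 6
depth(f(f(c, f(e, f(c, e))), f(f(f(f(c, e), c), f(c, e)), f(f(b, c), f(f(b, f(f(c, c), f(c, c))), f(c, f(c, c))))))) = 1 + max(3, 6) = 7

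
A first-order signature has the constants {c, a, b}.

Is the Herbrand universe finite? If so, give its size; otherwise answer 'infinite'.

There are no function symbols, so every ground term is one of the 3 constants.
The Herbrand universe is {c, a, b}, which is finite with 3 elements.

3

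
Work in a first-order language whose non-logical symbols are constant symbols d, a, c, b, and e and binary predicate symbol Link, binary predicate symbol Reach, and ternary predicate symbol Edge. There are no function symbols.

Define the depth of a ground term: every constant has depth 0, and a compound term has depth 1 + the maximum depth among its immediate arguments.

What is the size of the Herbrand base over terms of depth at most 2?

First count ground terms of depth ≤ 2.
With no function symbols every ground term is a constant, so there are exactly 5 ground terms at every depth bound.
N_0 = 5
N_1 = 5
N_2 = 5
Explicitly: d, a, c, b, e.
So |H| = 5.
For each predicate symbol, the number of ground atoms is |H| raised to its arity; summing:
  Link: 5^2 = 25;  Reach: 5^2 = 25;  Edge: 5^3 = 125
Total ground atoms: 25 + 25 + 125 = 175.

175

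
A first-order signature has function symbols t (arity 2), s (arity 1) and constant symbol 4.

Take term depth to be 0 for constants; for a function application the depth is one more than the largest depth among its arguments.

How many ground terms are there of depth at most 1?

Let N_k count ground terms of depth at most k. Each non-constant term of depth ≤ k is some function symbol applied to depth-≤(k−1) arguments, giving N_k = 1 + N_{k-1}^2 + N_{k-1}.
N_0 = 1
N_1 = 1 + 1^2 + 1 = 3
Explicitly: 4, t(4, 4), s(4).

3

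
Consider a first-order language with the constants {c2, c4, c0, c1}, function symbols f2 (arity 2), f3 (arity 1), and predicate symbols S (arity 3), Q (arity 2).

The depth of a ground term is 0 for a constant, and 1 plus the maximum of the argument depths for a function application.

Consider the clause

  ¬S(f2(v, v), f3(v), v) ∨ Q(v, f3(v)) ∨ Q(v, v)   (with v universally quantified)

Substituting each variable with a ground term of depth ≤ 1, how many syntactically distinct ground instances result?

Ground terms of depth ≤ 1:
  If N_k denotes the number of depth-≤k ground terms, the 4 constants give N_0 = 4, and each function symbol of arity r contributes N_{k-1}^r new terms at level k: N_k = 4 + N_{k-1}^2 + N_{k-1}.
  N_0 = 4
  N_1 = 4 + 4^2 + 4 = 24
So there are 24 ground terms available for substitution.
The variable v ranges independently over the available ground terms, and distinct assignments produce distinct instances.
Number of ground instances = 24.

24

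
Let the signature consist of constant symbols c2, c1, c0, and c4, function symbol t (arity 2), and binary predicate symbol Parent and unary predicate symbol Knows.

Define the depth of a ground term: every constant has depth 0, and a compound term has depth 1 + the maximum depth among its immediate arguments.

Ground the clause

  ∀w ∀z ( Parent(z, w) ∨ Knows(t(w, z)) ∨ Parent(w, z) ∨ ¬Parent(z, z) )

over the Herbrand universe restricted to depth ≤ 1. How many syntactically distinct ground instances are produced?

400

Ground terms of depth ≤ 1:
  Count level by level. With function symbols t/2, the terms of depth ≤ k are the 4 constants together with each function applied to depth-≤(k−1) tuples, so N_k = 4 + N_{k-1}^2.
  N_0 = 4
  N_1 = 4 + 4^2 = 20
So there are 20 ground terms available for substitution.
There are 2 variables to instantiate (w, z), each occurring in at least one literal, so different choices give different ground instances.
Number of ground instances = 20^2 = 400.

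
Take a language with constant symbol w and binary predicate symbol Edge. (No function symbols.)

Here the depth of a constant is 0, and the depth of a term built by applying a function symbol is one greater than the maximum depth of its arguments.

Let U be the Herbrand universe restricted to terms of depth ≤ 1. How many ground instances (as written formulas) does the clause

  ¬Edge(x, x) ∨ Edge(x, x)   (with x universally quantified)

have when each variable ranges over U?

Ground terms of depth ≤ 1:
  With no function symbols every ground term is a constant, so there is exactly 1 ground term at every depth bound.
  N_0 = 1
  N_1 = 1
So there is exactly 1 ground term available for substitution.
The variable x ranges independently over the available ground terms, and distinct assignments produce distinct instances.
Number of ground instances = 1.

1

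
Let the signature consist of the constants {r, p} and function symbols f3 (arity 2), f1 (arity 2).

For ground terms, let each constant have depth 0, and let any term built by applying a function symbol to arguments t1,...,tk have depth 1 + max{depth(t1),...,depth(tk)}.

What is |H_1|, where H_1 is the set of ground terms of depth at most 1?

Write N_k for the number of ground terms of depth ≤ k. A term of depth ≤ k is either a constant or a function symbol applied to arguments of depth ≤ k−1, so N_k = 2 + N_{k-1}^2 + N_{k-1}^2.
N_0 = 2
N_1 = 2 + 2^2 + 2^2 = 10

10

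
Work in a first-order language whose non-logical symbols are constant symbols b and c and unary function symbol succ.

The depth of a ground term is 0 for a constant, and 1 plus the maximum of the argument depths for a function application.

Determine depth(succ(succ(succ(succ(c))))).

depth(succ(c)) = 1 + depth(c) = 1 + 0 = 1
depth(succ(succ(c))) = 1 + depth(succ(c)) = 1 + 1 = 2
depth(succ(succ(succ(c)))) = 1 + depth(succ(succ(c))) = 1 + 2 = 3
depth(succ(succ(succ(succ(c))))) = 1 + depth(succ(succ(succ(c)))) = 1 + 3 = 4

4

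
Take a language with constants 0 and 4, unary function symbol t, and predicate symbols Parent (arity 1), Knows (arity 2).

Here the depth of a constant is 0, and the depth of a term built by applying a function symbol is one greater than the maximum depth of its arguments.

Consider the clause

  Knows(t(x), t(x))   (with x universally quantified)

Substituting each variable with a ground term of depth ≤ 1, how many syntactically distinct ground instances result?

4

Ground terms of depth ≤ 1:
  Write N_k for the number of ground terms of depth ≤ k. A term of depth ≤ k is either a constant or a function symbol applied to arguments of depth ≤ k−1, so N_k = 2 + N_{k-1}.
  N_0 = 2
  N_1 = 2 + 2 = 4
So there are 4 ground terms available for substitution.
The body mentions the single quantified variable x; since ground terms form a free algebra, no two substitutions collapse to the same formula.
Number of ground instances = 4.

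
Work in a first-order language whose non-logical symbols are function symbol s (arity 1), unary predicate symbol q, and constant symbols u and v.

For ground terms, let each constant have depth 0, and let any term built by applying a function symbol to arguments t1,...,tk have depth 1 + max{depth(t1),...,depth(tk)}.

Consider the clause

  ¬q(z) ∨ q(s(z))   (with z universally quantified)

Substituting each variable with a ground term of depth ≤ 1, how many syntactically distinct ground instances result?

Ground terms of depth ≤ 1:
  Let N_k count ground terms of depth at most k. Each non-constant term of depth ≤ k is some function symbol applied to depth-≤(k−1) arguments, giving N_k = 2 + N_{k-1}.
  N_0 = 2
  N_1 = 2 + 2 = 4
  Explicitly: u, v, s(u), s(v).
So there are 4 ground terms available for substitution.
The body mentions the single quantified variable z; since ground terms form a free algebra, no two substitutions collapse to the same formula.
Number of ground instances = 4.

4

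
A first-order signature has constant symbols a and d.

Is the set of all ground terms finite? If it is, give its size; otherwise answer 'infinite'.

2

There are no function symbols, so every ground term is one of the 2 constants.
The Herbrand universe is {a, d}, which is finite with 2 elements.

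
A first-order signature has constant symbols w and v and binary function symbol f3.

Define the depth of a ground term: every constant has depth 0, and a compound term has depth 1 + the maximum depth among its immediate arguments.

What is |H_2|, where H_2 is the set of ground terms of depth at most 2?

38

Let N_k count ground terms of depth at most k. Each non-constant term of depth ≤ k is some function symbol applied to depth-≤(k−1) arguments, giving N_k = 2 + N_{k-1}^2.
N_0 = 2
N_1 = 2 + 2^2 = 6
N_2 = 2 + 6^2 = 38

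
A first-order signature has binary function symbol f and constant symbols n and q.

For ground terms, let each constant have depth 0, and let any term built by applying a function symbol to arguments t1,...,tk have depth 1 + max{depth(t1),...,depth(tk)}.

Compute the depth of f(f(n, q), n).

2

depth(f(n, q)) = 1 + max(0, 0) = 1
depth(f(f(n, q), n)) = 1 + max(1, 0) = 2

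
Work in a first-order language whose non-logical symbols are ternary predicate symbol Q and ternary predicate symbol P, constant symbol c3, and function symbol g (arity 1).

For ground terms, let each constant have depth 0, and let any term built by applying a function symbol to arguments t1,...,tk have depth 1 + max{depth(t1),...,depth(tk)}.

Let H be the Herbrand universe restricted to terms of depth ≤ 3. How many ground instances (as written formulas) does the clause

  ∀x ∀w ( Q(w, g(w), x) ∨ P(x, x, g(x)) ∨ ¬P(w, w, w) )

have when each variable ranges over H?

16

Ground terms of depth ≤ 3:
  Let N_k count ground terms of depth at most k. Each non-constant term of depth ≤ k is some function symbol applied to depth-≤(k−1) arguments, giving N_k = 1 + N_{k-1}.
  N_0 = 1
  N_1 = 1 + 1 = 2
  N_2 = 1 + 2 = 3
  N_3 = 1 + 3 = 4
So there are 4 ground terms available for substitution.
The clause has 2 distinct variables (x, w), each appearing in the body. In the free term algebra distinct substitutions yield syntactically distinct ground instances.
Number of ground instances = 4^2 = 16.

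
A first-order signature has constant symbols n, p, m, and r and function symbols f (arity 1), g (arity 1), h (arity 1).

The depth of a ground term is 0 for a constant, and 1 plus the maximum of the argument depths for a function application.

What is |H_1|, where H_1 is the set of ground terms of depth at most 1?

16

Let N_k = |{terms of depth ≤ k}|. Then N_0 = 4 and N_k = 4 + N_{k-1} + N_{k-1} + N_{k-1} for k ≥ 1 (one summand per function symbol, arity giving the exponent).
N_0 = 4
N_1 = 4 + 4 + 4 + 4 = 16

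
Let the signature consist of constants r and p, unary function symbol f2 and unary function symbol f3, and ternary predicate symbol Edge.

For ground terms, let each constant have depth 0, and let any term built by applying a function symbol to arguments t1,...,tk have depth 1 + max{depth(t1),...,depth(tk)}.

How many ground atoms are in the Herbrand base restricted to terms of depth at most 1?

First count ground terms of depth ≤ 1.
Count level by level. With function symbols f2/1, f3/1, the terms of depth ≤ k are the 2 constants together with each function applied to depth-≤(k−1) tuples, so N_k = 2 + N_{k-1} + N_{k-1}.
N_0 = 2
N_1 = 2 + 2 + 2 = 6
So |H| = 6.
A ground atom is a predicate applied to a tuple of terms from H, so the count is the sum over predicates of |H|^arity:
  Edge: 6^3 = 216
Total ground atoms: 216.

216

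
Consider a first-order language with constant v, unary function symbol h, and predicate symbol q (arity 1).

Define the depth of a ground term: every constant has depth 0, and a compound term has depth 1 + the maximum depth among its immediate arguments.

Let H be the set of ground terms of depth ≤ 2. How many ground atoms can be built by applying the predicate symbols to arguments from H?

First count ground terms of depth ≤ 2.
If N_k denotes the number of depth-≤k ground terms, the 1 constant gives N_0 = 1, and each function symbol of arity r contributes N_{k-1}^r new terms at level k: N_k = 1 + N_{k-1}.
N_0 = 1
N_1 = 1 + 1 = 2
N_2 = 1 + 2 = 3
So |H| = 3.
A ground atom is a predicate applied to a tuple of terms from H, so the count is the sum over predicates of |H|^arity:
  q: 3
Total ground atoms: 3.

3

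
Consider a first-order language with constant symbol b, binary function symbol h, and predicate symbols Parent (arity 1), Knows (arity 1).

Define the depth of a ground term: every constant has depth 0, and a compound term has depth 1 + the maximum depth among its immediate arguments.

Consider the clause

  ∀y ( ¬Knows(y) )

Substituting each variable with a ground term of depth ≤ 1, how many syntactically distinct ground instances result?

2

Ground terms of depth ≤ 1:
  Let N_k count ground terms of depth at most k. Each non-constant term of depth ≤ k is some function symbol applied to depth-≤(k−1) arguments, giving N_k = 1 + N_{k-1}^2.
  N_0 = 1
  N_1 = 1 + 1^2 = 2
So there are 2 ground terms available for substitution.
The clause has 1 distinct variable (y), which appears in the body. In the free term algebra distinct substitutions yield syntactically distinct ground instances.
Number of ground instances = 2.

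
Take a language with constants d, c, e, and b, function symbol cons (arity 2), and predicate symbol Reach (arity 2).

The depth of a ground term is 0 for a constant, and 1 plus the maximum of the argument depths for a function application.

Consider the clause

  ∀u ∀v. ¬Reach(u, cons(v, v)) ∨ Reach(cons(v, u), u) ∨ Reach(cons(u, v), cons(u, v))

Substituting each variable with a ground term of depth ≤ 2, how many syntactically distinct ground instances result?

163216

Ground terms of depth ≤ 2:
  Let N_k count ground terms of depth at most k. Each non-constant term of depth ≤ k is some function symbol applied to depth-≤(k−1) arguments, giving N_k = 4 + N_{k-1}^2.
  N_0 = 4
  N_1 = 4 + 4^2 = 20
  N_2 = 4 + 20^2 = 404
So there are 404 ground terms available for substitution.
There are 2 variables to instantiate (u, v), each occurring in at least one literal, so different choices give different ground instances.
Number of ground instances = 404^2 = 163216.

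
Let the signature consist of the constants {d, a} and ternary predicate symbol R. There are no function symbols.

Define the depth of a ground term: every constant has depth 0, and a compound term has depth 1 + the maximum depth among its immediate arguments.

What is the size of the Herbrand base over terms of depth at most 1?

8

First count ground terms of depth ≤ 1.
With no function symbols every ground term is a constant, so there are exactly 2 ground terms at every depth bound.
N_0 = 2
N_1 = 2
Explicitly: d, a.
So |H| = 2.
Each predicate of arity r yields |H|^r ground atoms (one per choice of an r-tuple from H):
  R: 2^3 = 8
Total ground atoms: 8.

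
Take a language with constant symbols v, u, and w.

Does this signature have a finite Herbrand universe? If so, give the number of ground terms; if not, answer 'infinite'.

There are no function symbols, so every ground term is one of the 3 constants.
The Herbrand universe is {v, u, w}, which is finite with 3 elements.

3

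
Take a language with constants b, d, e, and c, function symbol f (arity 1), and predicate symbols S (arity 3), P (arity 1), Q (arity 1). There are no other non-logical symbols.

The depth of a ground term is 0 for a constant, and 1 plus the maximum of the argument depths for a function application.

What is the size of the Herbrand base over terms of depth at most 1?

First count ground terms of depth ≤ 1.
If N_k denotes the number of depth-≤k ground terms, the 4 constants give N_0 = 4, and each function symbol of arity r contributes N_{k-1}^r new terms at level k: N_k = 4 + N_{k-1}.
N_0 = 4
N_1 = 4 + 4 = 8
Explicitly: b, d, e, c, f(b), f(d), f(e), f(c).
So |H| = 8.
A ground atom is a predicate applied to a tuple of terms from H, so the count is the sum over predicates of |H|^arity:
  S: 8^3 = 512;  P: 8;  Q: 8
Total ground atoms: 512 + 8 + 8 = 528.

528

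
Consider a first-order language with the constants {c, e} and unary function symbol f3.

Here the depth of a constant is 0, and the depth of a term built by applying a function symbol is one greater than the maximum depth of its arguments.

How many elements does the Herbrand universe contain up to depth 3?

8

Let N_k = |{terms of depth ≤ k}|. Then N_0 = 2 and N_k = 2 + N_{k-1} for k ≥ 1 (one summand per function symbol, arity giving the exponent).
N_0 = 2
N_1 = 2 + 2 = 4
N_2 = 2 + 4 = 6
N_3 = 2 + 6 = 8
Explicitly: c, e, f3(c), f3(e), f3(f3(c)), f3(f3(e)), f3(f3(f3(c))), f3(f3(f3(e))).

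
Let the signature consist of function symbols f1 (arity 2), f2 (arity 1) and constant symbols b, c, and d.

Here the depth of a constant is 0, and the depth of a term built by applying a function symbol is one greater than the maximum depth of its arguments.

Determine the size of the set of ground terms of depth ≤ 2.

243

If N_k denotes the number of depth-≤k ground terms, the 3 constants give N_0 = 3, and each function symbol of arity r contributes N_{k-1}^r new terms at level k: N_k = 3 + N_{k-1}^2 + N_{k-1}.
N_0 = 3
N_1 = 3 + 3^2 + 3 = 15
N_2 = 3 + 15^2 + 15 = 243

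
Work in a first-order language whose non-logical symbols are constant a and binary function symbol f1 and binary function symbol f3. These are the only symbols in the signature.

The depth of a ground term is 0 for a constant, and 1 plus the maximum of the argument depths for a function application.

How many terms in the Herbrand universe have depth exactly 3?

704

If N_k denotes the number of depth-≤k ground terms, the 1 constant gives N_0 = 1, and each function symbol of arity r contributes N_{k-1}^r new terms at level k: N_k = 1 + N_{k-1}^2 + N_{k-1}^2.
N_0 = 1
N_1 = 1 + 1^2 + 1^2 = 3
N_2 = 1 + 3^2 + 3^2 = 19
N_3 = 1 + 19^2 + 19^2 = 723
Terms of depth exactly 3: N_3 − N_2 = 723 − 19 = 704.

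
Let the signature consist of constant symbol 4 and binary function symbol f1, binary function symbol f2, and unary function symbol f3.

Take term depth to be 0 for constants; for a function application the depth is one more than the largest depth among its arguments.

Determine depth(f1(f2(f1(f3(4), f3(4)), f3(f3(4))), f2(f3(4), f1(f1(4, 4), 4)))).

depth(f3(4)) = 1 + depth(4) = 1 + 0 = 1
depth(f1(f3(4), f3(4))) = 1 + max(1, 1) = 2
depth(f3(f3(4))) = 1 + depth(f3(4)) = 1 + 1 = 2
depth(f2(f1(f3(4), f3(4)), f3(f3(4)))) = 1 + max(2, 2) = 3
depth(f1(4, 4)) = 1 + max(0, 0) = 1
depth(f1(f1(4, 4), 4)) = 1 + max(1, 0) = 2
depth(f2(f3(4), f1(f1(4, 4), 4))) = 1 + max(1, 2) = 3
depth(f1(f2(f1(f3(4), f3(4)), f3(f3(4))), f2(f3(4), f1(f1(4, 4), 4)))) = 1 + max(3, 3) = 4

4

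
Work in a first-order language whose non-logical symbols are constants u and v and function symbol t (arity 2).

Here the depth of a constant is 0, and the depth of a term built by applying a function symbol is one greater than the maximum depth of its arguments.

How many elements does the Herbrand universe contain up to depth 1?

6

If N_k denotes the number of depth-≤k ground terms, the 2 constants give N_0 = 2, and each function symbol of arity r contributes N_{k-1}^r new terms at level k: N_k = 2 + N_{k-1}^2.
N_0 = 2
N_1 = 2 + 2^2 = 6
Explicitly: u, v, t(u, u), t(u, v), t(v, u), t(v, v).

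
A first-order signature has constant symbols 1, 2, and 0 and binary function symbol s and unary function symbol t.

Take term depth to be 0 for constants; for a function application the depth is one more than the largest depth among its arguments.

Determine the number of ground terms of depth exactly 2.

228

Let N_k = |{terms of depth ≤ k}|. Then N_0 = 3 and N_k = 3 + N_{k-1}^2 + N_{k-1} for k ≥ 1 (one summand per function symbol, arity giving the exponent).
N_0 = 3
N_1 = 3 + 3^2 + 3 = 15
N_2 = 3 + 15^2 + 15 = 243
Terms of depth exactly 2: N_2 − N_1 = 243 − 15 = 228.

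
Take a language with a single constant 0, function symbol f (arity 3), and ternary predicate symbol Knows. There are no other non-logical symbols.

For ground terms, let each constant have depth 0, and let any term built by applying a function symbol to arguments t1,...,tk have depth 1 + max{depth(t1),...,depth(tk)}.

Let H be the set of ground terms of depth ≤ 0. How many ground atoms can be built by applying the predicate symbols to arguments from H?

1

First count ground terms of depth ≤ 0.
Let N_k = |{terms of depth ≤ k}|. Then N_0 = 1 and N_k = 1 + N_{k-1}^3 for k ≥ 1 (one summand per function symbol, arity giving the exponent).
N_0 = 1
So |H| = 1.
For each predicate symbol, the number of ground atoms is |H| raised to its arity; summing:
  Knows: 1^3 = 1
Total ground atoms: 1.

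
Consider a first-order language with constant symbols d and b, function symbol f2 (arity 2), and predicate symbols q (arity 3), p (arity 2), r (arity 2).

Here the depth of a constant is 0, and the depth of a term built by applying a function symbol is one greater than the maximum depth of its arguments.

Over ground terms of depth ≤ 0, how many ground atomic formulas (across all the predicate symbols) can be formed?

16

First count ground terms of depth ≤ 0.
If N_k denotes the number of depth-≤k ground terms, the 2 constants give N_0 = 2, and each function symbol of arity r contributes N_{k-1}^r new terms at level k: N_k = 2 + N_{k-1}^2.
N_0 = 2
Explicitly: d, b.
So |H| = 2.
Each predicate of arity r yields |H|^r ground atoms (one per choice of an r-tuple from H):
  q: 2^3 = 8;  p: 2^2 = 4;  r: 2^2 = 4
Total ground atoms: 8 + 4 + 4 = 16.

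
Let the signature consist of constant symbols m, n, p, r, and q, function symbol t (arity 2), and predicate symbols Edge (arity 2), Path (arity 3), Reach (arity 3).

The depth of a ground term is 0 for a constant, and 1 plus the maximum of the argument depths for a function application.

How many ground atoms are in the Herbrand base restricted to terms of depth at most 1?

First count ground terms of depth ≤ 1.
Let N_k = |{terms of depth ≤ k}|. Then N_0 = 5 and N_k = 5 + N_{k-1}^2 for k ≥ 1 (one summand per function symbol, arity giving the exponent).
N_0 = 5
N_1 = 5 + 5^2 = 30
So |H| = 30.
A ground atom is a predicate applied to a tuple of terms from H, so the count is the sum over predicates of |H|^arity:
  Edge: 30^2 = 900;  Path: 30^3 = 27000;  Reach: 30^3 = 27000
Total ground atoms: 900 + 27000 + 27000 = 54900.

54900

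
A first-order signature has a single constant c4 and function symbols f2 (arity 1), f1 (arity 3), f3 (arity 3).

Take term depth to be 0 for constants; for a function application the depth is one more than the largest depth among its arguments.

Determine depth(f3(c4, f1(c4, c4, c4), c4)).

2

depth(f1(c4, c4, c4)) = 1 + max(0, 0, 0) = 1
depth(f3(c4, f1(c4, c4, c4), c4)) = 1 + max(0, 1, 0) = 2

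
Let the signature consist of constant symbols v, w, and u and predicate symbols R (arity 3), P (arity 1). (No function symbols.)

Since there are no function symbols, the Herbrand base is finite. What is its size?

30

With no function symbols, the Herbrand universe is just the 3 constants.
Ground atoms per predicate: R: 3^3 = 27, P: 3.
Herbrand base size = 27 + 3 = 30.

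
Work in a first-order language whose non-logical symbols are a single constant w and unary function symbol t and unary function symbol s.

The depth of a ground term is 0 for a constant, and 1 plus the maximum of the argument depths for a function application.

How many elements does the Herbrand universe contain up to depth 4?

31

If N_k denotes the number of depth-≤k ground terms, the 1 constant gives N_0 = 1, and each function symbol of arity r contributes N_{k-1}^r new terms at level k: N_k = 1 + N_{k-1} + N_{k-1}.
N_0 = 1
N_1 = 1 + 1 + 1 = 3
N_2 = 1 + 3 + 3 = 7
N_3 = 1 + 7 + 7 = 15
N_4 = 1 + 15 + 15 = 31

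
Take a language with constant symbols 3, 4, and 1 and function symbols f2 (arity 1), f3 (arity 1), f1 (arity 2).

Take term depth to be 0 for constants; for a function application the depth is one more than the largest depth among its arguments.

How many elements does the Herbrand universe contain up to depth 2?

363

Write N_k for the number of ground terms of depth ≤ k. A term of depth ≤ k is either a constant or a function symbol applied to arguments of depth ≤ k−1, so N_k = 3 + N_{k-1} + N_{k-1} + N_{k-1}^2.
N_0 = 3
N_1 = 3 + 3 + 3 + 3^2 = 18
N_2 = 3 + 18 + 18 + 18^2 = 363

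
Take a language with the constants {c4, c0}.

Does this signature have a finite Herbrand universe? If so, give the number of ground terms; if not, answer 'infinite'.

There are no function symbols, so every ground term is one of the 2 constants.
The Herbrand universe is {c4, c0}, which is finite with 2 elements.

2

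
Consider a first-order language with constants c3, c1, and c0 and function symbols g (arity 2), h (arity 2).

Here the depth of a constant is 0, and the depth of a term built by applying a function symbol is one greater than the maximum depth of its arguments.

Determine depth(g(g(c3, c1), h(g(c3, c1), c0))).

3

depth(g(c3, c1)) = 1 + max(0, 0) = 1
depth(h(g(c3, c1), c0)) = 1 + max(1, 0) = 2
depth(g(g(c3, c1), h(g(c3, c1), c0))) = 1 + max(1, 2) = 3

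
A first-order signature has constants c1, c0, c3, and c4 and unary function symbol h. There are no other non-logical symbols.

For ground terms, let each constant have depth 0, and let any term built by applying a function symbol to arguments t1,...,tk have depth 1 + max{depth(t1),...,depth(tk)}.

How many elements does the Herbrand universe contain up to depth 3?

16

Let N_k count ground terms of depth at most k. Each non-constant term of depth ≤ k is some function symbol applied to depth-≤(k−1) arguments, giving N_k = 4 + N_{k-1}.
N_0 = 4
N_1 = 4 + 4 = 8
N_2 = 4 + 8 = 12
N_3 = 4 + 12 = 16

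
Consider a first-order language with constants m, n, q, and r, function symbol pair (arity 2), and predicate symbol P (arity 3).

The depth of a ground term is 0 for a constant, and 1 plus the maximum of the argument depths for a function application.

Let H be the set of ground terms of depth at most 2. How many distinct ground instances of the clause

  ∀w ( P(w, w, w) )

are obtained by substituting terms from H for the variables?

404

Ground terms of depth ≤ 2:
  Let N_k = |{terms of depth ≤ k}|. Then N_0 = 4 and N_k = 4 + N_{k-1}^2 for k ≥ 1 (one summand per function symbol, arity giving the exponent).
  N_0 = 4
  N_1 = 4 + 4^2 = 20
  N_2 = 4 + 20^2 = 404
So there are 404 ground terms available for substitution.
The variable w ranges independently over the available ground terms, and distinct assignments produce distinct instances.
Number of ground instances = 404.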